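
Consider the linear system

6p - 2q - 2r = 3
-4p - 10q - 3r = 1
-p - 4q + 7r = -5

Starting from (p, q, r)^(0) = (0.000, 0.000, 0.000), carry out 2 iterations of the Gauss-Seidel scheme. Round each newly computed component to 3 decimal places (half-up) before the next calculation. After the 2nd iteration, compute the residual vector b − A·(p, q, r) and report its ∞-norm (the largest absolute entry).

Iteration 1:
  p = (3 - (-2)·0.000 - (-2)·0.000) / (6) = 0.500
  q = (1 - (-4)·0.500 - (-3)·0.000) / (-10) = -0.300
  r = (-5 - (-1)·0.500 - (-4)·-0.300) / (7) = -0.814
Iteration 2:
  p = (3 - (-2)·-0.300 - (-2)·-0.814) / (6) = 0.129
  q = (1 - (-4)·0.129 - (-3)·-0.814) / (-10) = 0.093
  r = (-5 - (-1)·0.129 - (-4)·0.093) / (7) = -0.643
Residual b − A·x = (1.126, 0.517, 0.002); ∞-norm = 1.126

1.126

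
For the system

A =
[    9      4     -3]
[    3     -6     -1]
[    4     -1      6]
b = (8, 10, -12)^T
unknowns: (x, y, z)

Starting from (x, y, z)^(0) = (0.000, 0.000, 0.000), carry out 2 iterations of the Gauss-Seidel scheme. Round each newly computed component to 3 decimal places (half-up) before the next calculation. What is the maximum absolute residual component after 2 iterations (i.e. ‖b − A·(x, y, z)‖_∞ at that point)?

0.302

Iteration 1:
  x = (8 - (4)·0.000 - (-3)·0.000) / (9) = 0.889
  y = (10 - (3)·0.889 - (-1)·0.000) / (-6) = -1.222
  z = (-12 - (4)·0.889 - (-1)·-1.222) / (6) = -2.796
Iteration 2:
  x = (8 - (4)·-1.222 - (-3)·-2.796) / (9) = 0.500
  y = (10 - (3)·0.500 - (-1)·-2.796) / (-6) = -0.951
  z = (-12 - (4)·0.500 - (-1)·-0.951) / (6) = -2.492
Residual b − A·x = (-0.172, 0.302, 0.001); ∞-norm = 0.302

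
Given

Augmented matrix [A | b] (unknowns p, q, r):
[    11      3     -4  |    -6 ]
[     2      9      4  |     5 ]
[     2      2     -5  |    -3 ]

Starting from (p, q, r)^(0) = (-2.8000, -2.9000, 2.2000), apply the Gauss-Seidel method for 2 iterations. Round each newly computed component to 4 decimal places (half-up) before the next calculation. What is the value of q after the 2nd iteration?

0.2398

Iteration 1:
  p = (-6 - (3)·-2.9000 - (-4)·2.2000) / (11) = 1.0455
  q = (5 - (2)·1.0455 - (4)·2.2000) / (9) = -0.6546
  r = (-3 - (2)·1.0455 - (2)·-0.6546) / (-5) = 0.7564
Iteration 2:
  p = (-6 - (3)·-0.6546 - (-4)·0.7564) / (11) = -0.0919
  q = (5 - (2)·-0.0919 - (4)·0.7564) / (9) = 0.2398
  r = (-3 - (2)·-0.0919 - (2)·0.2398) / (-5) = 0.6592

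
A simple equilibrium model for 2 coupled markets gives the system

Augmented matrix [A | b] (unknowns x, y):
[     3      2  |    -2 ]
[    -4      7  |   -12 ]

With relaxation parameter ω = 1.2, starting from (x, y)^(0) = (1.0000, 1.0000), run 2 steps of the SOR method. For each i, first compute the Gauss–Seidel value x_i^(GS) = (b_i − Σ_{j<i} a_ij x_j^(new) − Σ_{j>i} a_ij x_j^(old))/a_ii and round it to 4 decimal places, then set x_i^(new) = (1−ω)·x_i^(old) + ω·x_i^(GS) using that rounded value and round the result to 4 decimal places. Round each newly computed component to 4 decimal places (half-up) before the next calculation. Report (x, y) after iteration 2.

Iteration 1:
  x: GS value = (-2 - (2)·1.0000) / (3) = -1.3333;  x ← (1−ω)·1.0000 + ω·-1.3333 = -1.8000
  y: GS value = (-12 - (-4)·-1.8000) / (7) = -2.7429;  y ← (1−ω)·1.0000 + ω·-2.7429 = -3.4915
Iteration 2:
  x: GS value = (-2 - (2)·-3.4915) / (3) = 1.6610;  x ← (1−ω)·-1.8000 + ω·1.6610 = 2.3532
  y: GS value = (-12 - (-4)·2.3532) / (7) = -0.3696;  y ← (1−ω)·-3.4915 + ω·-0.3696 = 0.2548

(2.3532, 0.2548)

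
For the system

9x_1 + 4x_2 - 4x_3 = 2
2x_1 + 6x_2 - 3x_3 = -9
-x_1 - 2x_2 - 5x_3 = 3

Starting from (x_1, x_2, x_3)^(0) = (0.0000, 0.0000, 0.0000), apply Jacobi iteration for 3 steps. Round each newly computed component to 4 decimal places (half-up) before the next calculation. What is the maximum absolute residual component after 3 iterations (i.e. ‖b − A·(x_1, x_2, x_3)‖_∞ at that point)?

0.7022

Iteration 1:
  x_1 = (2 - (4)·0.0000 - (-4)·0.0000) / (9) = 0.2222
  x_2 = (-9 - (2)·0.0000 - (-3)·0.0000) / (6) = -1.5000
  x_3 = (3 - (-1)·0.0000 - (-2)·0.0000) / (-5) = -0.6000
Iteration 2:
  x_1 = (2 - (4)·-1.5000 - (-4)·-0.6000) / (9) = 0.6222
  x_2 = (-9 - (2)·0.2222 - (-3)·-0.6000) / (6) = -1.8741
  x_3 = (3 - (-1)·0.2222 - (-2)·-1.5000) / (-5) = -0.0444
Iteration 3:
  x_1 = (2 - (4)·-1.8741 - (-4)·-0.0444) / (9) = 1.0354
  x_2 = (-9 - (2)·0.6222 - (-3)·-0.0444) / (6) = -1.7296
  x_3 = (3 - (-1)·0.6222 - (-2)·-1.8741) / (-5) = 0.0252
Residual b − A·x = (-0.2994, -0.6176, 0.7022); ∞-norm = 0.7022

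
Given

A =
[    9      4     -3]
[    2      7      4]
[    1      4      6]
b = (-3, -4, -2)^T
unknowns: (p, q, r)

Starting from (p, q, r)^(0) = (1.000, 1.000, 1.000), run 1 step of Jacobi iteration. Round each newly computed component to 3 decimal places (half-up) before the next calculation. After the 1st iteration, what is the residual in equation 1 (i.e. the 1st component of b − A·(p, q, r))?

3.211

Iteration 1:
  p = (-3 - (4)·1.000 - (-3)·1.000) / (9) = -0.444
  q = (-4 - (2)·1.000 - (4)·1.000) / (7) = -1.429
  r = (-2 - (1)·1.000 - (4)·1.000) / (6) = -1.167
Residual b − A·x = (3.211, 11.559, 11.162)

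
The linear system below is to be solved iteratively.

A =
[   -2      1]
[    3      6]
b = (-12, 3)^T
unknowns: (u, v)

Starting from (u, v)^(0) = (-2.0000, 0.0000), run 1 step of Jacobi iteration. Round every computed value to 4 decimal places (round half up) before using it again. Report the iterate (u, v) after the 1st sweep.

(6.0000, 1.5000)

Iteration 1:
  u = (-12 - (1)·0.0000) / (-2) = 6.0000
  v = (3 - (3)·-2.0000) / (6) = 1.5000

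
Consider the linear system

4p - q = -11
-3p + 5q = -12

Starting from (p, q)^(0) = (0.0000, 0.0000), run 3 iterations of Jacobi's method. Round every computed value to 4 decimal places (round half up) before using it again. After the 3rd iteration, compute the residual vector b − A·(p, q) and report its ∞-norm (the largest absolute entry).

Iteration 1:
  p = (-11 - (-1)·0.0000) / (4) = -2.7500
  q = (-12 - (-3)·0.0000) / (5) = -2.4000
Iteration 2:
  p = (-11 - (-1)·-2.4000) / (4) = -3.3500
  q = (-12 - (-3)·-2.7500) / (5) = -4.0500
Iteration 3:
  p = (-11 - (-1)·-4.0500) / (4) = -3.7625
  q = (-12 - (-3)·-3.3500) / (5) = -4.4100
Residual b − A·x = (-0.3600, -1.2375); ∞-norm = 1.2375

1.2375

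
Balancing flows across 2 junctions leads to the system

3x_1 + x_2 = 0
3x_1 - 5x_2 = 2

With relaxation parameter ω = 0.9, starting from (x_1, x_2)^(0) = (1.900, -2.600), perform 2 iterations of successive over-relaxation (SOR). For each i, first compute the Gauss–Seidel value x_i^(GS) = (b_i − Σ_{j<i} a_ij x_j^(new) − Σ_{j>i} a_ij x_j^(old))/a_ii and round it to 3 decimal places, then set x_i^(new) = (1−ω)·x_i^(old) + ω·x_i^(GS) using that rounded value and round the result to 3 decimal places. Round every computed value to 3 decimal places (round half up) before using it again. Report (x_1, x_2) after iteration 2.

(0.126, -0.301)

Iteration 1:
  x_1: GS value = (0 - (1)·-2.600) / (3) = 0.867;  x_1 ← (1−ω)·1.900 + ω·0.867 = 0.970
  x_2: GS value = (2 - (3)·0.970) / (-5) = 0.182;  x_2 ← (1−ω)·-2.600 + ω·0.182 = -0.096
Iteration 2:
  x_1: GS value = (0 - (1)·-0.096) / (3) = 0.032;  x_1 ← (1−ω)·0.970 + ω·0.032 = 0.126
  x_2: GS value = (2 - (3)·0.126) / (-5) = -0.324;  x_2 ← (1−ω)·-0.096 + ω·-0.324 = -0.301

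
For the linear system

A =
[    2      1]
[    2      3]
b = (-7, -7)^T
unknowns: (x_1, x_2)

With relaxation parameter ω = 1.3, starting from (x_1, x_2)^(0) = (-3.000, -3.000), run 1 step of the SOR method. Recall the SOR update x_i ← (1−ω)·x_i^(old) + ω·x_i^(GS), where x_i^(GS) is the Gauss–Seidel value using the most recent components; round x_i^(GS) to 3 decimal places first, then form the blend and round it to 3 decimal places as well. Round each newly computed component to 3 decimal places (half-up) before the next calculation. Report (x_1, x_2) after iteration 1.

(-1.700, -0.660)

Iteration 1:
  x_1: GS value = (-7 - (1)·-3.000) / (2) = -2.000;  x_1 ← (1−ω)·-3.000 + ω·-2.000 = -1.700
  x_2: GS value = (-7 - (2)·-1.700) / (3) = -1.200;  x_2 ← (1−ω)·-3.000 + ω·-1.200 = -0.660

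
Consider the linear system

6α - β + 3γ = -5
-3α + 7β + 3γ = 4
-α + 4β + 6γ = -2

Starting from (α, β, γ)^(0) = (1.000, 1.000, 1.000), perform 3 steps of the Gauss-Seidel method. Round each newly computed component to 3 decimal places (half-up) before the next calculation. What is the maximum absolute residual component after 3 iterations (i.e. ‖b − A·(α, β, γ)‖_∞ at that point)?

0.799

Iteration 1:
  α = (-5 - (-1)·1.000 - (3)·1.000) / (6) = -1.167
  β = (4 - (-3)·-1.167 - (3)·1.000) / (7) = -0.357
  γ = (-2 - (-1)·-1.167 - (4)·-0.357) / (6) = -0.290
Iteration 2:
  α = (-5 - (-1)·-0.357 - (3)·-0.290) / (6) = -0.748
  β = (4 - (-3)·-0.748 - (3)·-0.290) / (7) = 0.375
  γ = (-2 - (-1)·-0.748 - (4)·0.375) / (6) = -0.708
Iteration 3:
  α = (-5 - (-1)·0.375 - (3)·-0.708) / (6) = -0.417
  β = (4 - (-3)·-0.417 - (3)·-0.708) / (7) = 0.696
  γ = (-2 - (-1)·-0.417 - (4)·0.696) / (6) = -0.867
Residual b − A·x = (0.799, 0.478, 0.001); ∞-norm = 0.799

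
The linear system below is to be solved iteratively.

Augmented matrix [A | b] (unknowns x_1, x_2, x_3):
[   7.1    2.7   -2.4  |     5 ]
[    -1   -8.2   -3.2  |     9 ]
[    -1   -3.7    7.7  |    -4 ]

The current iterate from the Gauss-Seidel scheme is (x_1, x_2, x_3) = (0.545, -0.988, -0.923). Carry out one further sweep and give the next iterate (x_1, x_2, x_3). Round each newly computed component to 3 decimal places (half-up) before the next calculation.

(0.768, -0.831, -0.819)

One sweep:
  x_1 = (5 - (2.7)·-0.988 - (-2.4)·-0.923) / (7.1) = 0.768
  x_2 = (9 - (-1)·0.768 - (-3.2)·-0.923) / (-8.2) = -0.831
  x_3 = (-4 - (-1)·0.768 - (-3.7)·-0.831) / (7.7) = -0.819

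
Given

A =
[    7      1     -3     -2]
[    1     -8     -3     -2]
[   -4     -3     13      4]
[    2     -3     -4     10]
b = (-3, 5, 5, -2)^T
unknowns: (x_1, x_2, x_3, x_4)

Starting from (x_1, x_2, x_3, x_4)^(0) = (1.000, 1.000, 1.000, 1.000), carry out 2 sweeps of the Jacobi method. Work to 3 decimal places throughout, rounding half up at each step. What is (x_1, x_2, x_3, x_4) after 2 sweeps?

(0.081, -0.913, 0.077, -0.320)

Iteration 1:
  x_1 = (-3 - (1)·1.000 - (-3)·1.000 - (-2)·1.000) / (7) = 0.143
  x_2 = (5 - (1)·1.000 - (-3)·1.000 - (-2)·1.000) / (-8) = -1.125
  x_3 = (5 - (-4)·1.000 - (-3)·1.000 - (4)·1.000) / (13) = 0.615
  x_4 = (-2 - (2)·1.000 - (-3)·1.000 - (-4)·1.000) / (10) = 0.300
Iteration 2:
  x_1 = (-3 - (1)·-1.125 - (-3)·0.615 - (-2)·0.300) / (7) = 0.081
  x_2 = (5 - (1)·0.143 - (-3)·0.615 - (-2)·0.300) / (-8) = -0.913
  x_3 = (5 - (-4)·0.143 - (-3)·-1.125 - (4)·0.300) / (13) = 0.077
  x_4 = (-2 - (2)·0.143 - (-3)·-1.125 - (-4)·0.615) / (10) = -0.320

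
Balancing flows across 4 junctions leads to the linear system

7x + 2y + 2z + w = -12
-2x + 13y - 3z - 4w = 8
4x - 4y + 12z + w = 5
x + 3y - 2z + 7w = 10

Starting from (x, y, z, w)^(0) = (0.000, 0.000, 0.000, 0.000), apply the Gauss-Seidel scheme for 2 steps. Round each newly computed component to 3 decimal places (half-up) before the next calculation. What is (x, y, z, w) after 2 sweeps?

Iteration 1:
  x = (-12 - (2)·0.000 - (2)·0.000 - (1)·0.000) / (7) = -1.714
  y = (8 - (-2)·-1.714 - (-3)·0.000 - (-4)·0.000) / (13) = 0.352
  z = (5 - (4)·-1.714 - (-4)·0.352 - (1)·0.000) / (12) = 1.105
  w = (10 - (1)·-1.714 - (3)·0.352 - (-2)·1.105) / (7) = 1.838
Iteration 2:
  x = (-12 - (2)·0.352 - (2)·1.105 - (1)·1.838) / (7) = -2.393
  y = (8 - (-2)·-2.393 - (-3)·1.105 - (-4)·1.838) / (13) = 1.068
  z = (5 - (4)·-2.393 - (-4)·1.068 - (1)·1.838) / (12) = 1.417
  w = (10 - (1)·-2.393 - (3)·1.068 - (-2)·1.417) / (7) = 1.718

(-2.393, 1.068, 1.417, 1.718)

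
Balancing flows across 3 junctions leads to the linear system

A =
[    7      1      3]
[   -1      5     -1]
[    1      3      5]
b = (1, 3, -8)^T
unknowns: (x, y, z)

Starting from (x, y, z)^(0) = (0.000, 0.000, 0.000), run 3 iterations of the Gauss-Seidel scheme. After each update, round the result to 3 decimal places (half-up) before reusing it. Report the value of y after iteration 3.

Iteration 1:
  x = (1 - (1)·0.000 - (3)·0.000) / (7) = 0.143
  y = (3 - (-1)·0.143 - (-1)·0.000) / (5) = 0.629
  z = (-8 - (1)·0.143 - (3)·0.629) / (5) = -2.006
Iteration 2:
  x = (1 - (1)·0.629 - (3)·-2.006) / (7) = 0.913
  y = (3 - (-1)·0.913 - (-1)·-2.006) / (5) = 0.381
  z = (-8 - (1)·0.913 - (3)·0.381) / (5) = -2.011
Iteration 3:
  x = (1 - (1)·0.381 - (3)·-2.011) / (7) = 0.950
  y = (3 - (-1)·0.950 - (-1)·-2.011) / (5) = 0.388
  z = (-8 - (1)·0.950 - (3)·0.388) / (5) = -2.023

0.388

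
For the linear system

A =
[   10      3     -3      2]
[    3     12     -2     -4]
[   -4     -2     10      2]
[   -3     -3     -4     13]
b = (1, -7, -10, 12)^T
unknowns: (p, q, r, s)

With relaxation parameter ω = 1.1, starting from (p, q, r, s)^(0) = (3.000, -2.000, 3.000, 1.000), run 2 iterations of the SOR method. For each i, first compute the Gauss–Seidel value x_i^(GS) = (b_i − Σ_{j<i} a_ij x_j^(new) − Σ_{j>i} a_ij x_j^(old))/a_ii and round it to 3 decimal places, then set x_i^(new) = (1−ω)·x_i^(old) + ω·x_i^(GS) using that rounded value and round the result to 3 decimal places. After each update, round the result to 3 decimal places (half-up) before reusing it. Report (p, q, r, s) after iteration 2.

(-0.604, -0.347, -1.538, 0.162)

Iteration 1:
  p: GS value = (1 - (3)·-2.000 - (-3)·3.000 - (2)·1.000) / (10) = 1.400;  p ← (1−ω)·3.000 + ω·1.400 = 1.240
  q: GS value = (-7 - (3)·1.240 - (-2)·3.000 - (-4)·1.000) / (12) = -0.060;  q ← (1−ω)·-2.000 + ω·-0.060 = 0.134
  r: GS value = (-10 - (-4)·1.240 - (-2)·0.134 - (2)·1.000) / (10) = -0.677;  r ← (1−ω)·3.000 + ω·-0.677 = -1.045
  s: GS value = (12 - (-3)·1.240 - (-3)·0.134 - (-4)·-1.045) / (13) = 0.919;  s ← (1−ω)·1.000 + ω·0.919 = 0.911
Iteration 2:
  p: GS value = (1 - (3)·0.134 - (-3)·-1.045 - (2)·0.911) / (10) = -0.436;  p ← (1−ω)·1.240 + ω·-0.436 = -0.604
  q: GS value = (-7 - (3)·-0.604 - (-2)·-1.045 - (-4)·0.911) / (12) = -0.303;  q ← (1−ω)·0.134 + ω·-0.303 = -0.347
  r: GS value = (-10 - (-4)·-0.604 - (-2)·-0.347 - (2)·0.911) / (10) = -1.493;  r ← (1−ω)·-1.045 + ω·-1.493 = -1.538
  s: GS value = (12 - (-3)·-0.604 - (-3)·-0.347 - (-4)·-1.538) / (13) = 0.230;  s ← (1−ω)·0.911 + ω·0.230 = 0.162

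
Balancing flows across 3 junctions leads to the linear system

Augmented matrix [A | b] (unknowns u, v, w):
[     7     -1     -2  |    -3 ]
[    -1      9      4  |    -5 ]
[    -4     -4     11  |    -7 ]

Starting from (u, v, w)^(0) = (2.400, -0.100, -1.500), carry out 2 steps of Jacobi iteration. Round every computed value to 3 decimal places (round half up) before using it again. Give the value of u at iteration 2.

Iteration 1:
  u = (-3 - (-1)·-0.100 - (-2)·-1.500) / (7) = -0.871
  v = (-5 - (-1)·2.400 - (4)·-1.500) / (9) = 0.378
  w = (-7 - (-4)·2.400 - (-4)·-0.100) / (11) = 0.200
Iteration 2:
  u = (-3 - (-1)·0.378 - (-2)·0.200) / (7) = -0.317
  v = (-5 - (-1)·-0.871 - (4)·0.200) / (9) = -0.741
  w = (-7 - (-4)·-0.871 - (-4)·0.378) / (11) = -0.816

-0.317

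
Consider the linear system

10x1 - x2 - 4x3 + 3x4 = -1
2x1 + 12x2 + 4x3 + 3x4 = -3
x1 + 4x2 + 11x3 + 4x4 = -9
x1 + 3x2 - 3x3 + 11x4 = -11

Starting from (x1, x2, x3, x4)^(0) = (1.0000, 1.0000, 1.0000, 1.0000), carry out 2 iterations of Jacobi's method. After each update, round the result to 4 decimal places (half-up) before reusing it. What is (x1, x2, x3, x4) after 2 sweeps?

(-0.5273, 0.5515, -0.0669, -1.1827)

Iteration 1:
  x1 = (-1 - (-1)·1.0000 - (-4)·1.0000 - (3)·1.0000) / (10) = 0.1000
  x2 = (-3 - (2)·1.0000 - (4)·1.0000 - (3)·1.0000) / (12) = -1.0000
  x3 = (-9 - (1)·1.0000 - (4)·1.0000 - (4)·1.0000) / (11) = -1.6364
  x4 = (-11 - (1)·1.0000 - (3)·1.0000 - (-3)·1.0000) / (11) = -1.0909
Iteration 2:
  x1 = (-1 - (-1)·-1.0000 - (-4)·-1.6364 - (3)·-1.0909) / (10) = -0.5273
  x2 = (-3 - (2)·0.1000 - (4)·-1.6364 - (3)·-1.0909) / (12) = 0.5515
  x3 = (-9 - (1)·0.1000 - (4)·-1.0000 - (4)·-1.0909) / (11) = -0.0669
  x4 = (-11 - (1)·0.1000 - (3)·-1.0000 - (-3)·-1.6364) / (11) = -1.1827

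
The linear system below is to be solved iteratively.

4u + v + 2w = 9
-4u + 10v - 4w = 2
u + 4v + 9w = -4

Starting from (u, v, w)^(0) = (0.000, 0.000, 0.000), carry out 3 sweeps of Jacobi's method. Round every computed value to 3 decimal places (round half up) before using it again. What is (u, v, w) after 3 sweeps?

Iteration 1:
  u = (9 - (1)·0.000 - (2)·0.000) / (4) = 2.250
  v = (2 - (-4)·0.000 - (-4)·0.000) / (10) = 0.200
  w = (-4 - (1)·0.000 - (4)·0.000) / (9) = -0.444
Iteration 2:
  u = (9 - (1)·0.200 - (2)·-0.444) / (4) = 2.422
  v = (2 - (-4)·2.250 - (-4)·-0.444) / (10) = 0.922
  w = (-4 - (1)·2.250 - (4)·0.200) / (9) = -0.783
Iteration 3:
  u = (9 - (1)·0.922 - (2)·-0.783) / (4) = 2.411
  v = (2 - (-4)·2.422 - (-4)·-0.783) / (10) = 0.856
  w = (-4 - (1)·2.422 - (4)·0.922) / (9) = -1.123

(2.411, 0.856, -1.123)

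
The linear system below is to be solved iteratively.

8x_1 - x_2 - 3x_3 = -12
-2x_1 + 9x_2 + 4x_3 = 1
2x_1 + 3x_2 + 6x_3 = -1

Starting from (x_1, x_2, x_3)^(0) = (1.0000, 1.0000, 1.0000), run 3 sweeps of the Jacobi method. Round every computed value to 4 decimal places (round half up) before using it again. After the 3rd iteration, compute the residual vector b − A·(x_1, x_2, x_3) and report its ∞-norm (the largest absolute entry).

1.1944

Iteration 1:
  x_1 = (-12 - (-1)·1.0000 - (-3)·1.0000) / (8) = -1.0000
  x_2 = (1 - (-2)·1.0000 - (4)·1.0000) / (9) = -0.1111
  x_3 = (-1 - (2)·1.0000 - (3)·1.0000) / (6) = -1.0000
Iteration 2:
  x_1 = (-12 - (-1)·-0.1111 - (-3)·-1.0000) / (8) = -1.8889
  x_2 = (1 - (-2)·-1.0000 - (4)·-1.0000) / (9) = 0.3333
  x_3 = (-1 - (2)·-1.0000 - (3)·-0.1111) / (6) = 0.2222
Iteration 3:
  x_1 = (-12 - (-1)·0.3333 - (-3)·0.2222) / (8) = -1.3750
  x_2 = (1 - (-2)·-1.8889 - (4)·0.2222) / (9) = -0.4074
  x_3 = (-1 - (2)·-1.8889 - (3)·0.3333) / (6) = 0.2963
Residual b − A·x = (-0.5185, 0.7314, 1.1944); ∞-norm = 1.1944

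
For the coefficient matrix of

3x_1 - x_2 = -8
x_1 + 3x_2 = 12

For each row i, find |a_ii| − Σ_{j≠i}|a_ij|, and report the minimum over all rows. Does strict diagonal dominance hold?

2

row 1: |3| − (1) = 2
row 2: |3| − (1) = 2
minimum over rows = 2 → strictly diagonally dominant (convergence guaranteed)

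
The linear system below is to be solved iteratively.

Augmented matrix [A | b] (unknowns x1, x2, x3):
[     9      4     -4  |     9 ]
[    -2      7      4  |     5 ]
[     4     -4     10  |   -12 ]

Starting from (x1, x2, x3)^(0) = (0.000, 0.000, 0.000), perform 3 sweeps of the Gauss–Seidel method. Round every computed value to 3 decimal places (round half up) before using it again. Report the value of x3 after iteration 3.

-0.792

Iteration 1:
  x1 = (9 - (4)·0.000 - (-4)·0.000) / (9) = 1.000
  x2 = (5 - (-2)·1.000 - (4)·0.000) / (7) = 1.000
  x3 = (-12 - (4)·1.000 - (-4)·1.000) / (10) = -1.200
Iteration 2:
  x1 = (9 - (4)·1.000 - (-4)·-1.200) / (9) = 0.022
  x2 = (5 - (-2)·0.022 - (4)·-1.200) / (7) = 1.406
  x3 = (-12 - (4)·0.022 - (-4)·1.406) / (10) = -0.646
Iteration 3:
  x1 = (9 - (4)·1.406 - (-4)·-0.646) / (9) = 0.088
  x2 = (5 - (-2)·0.088 - (4)·-0.646) / (7) = 1.109
  x3 = (-12 - (4)·0.088 - (-4)·1.109) / (10) = -0.792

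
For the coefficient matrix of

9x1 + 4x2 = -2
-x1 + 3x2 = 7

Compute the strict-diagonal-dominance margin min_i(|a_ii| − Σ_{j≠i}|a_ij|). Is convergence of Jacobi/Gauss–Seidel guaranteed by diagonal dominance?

2

row 1: |9| − (4) = 5
row 2: |3| − (1) = 2
minimum over rows = 2 → strictly diagonally dominant (convergence guaranteed)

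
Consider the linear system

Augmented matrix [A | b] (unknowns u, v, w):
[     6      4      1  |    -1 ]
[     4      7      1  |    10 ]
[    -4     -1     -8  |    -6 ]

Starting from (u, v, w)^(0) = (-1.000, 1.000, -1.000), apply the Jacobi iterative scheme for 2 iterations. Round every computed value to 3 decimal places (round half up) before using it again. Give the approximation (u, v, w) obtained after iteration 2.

Iteration 1:
  u = (-1 - (4)·1.000 - (1)·-1.000) / (6) = -0.667
  v = (10 - (4)·-1.000 - (1)·-1.000) / (7) = 2.143
  w = (-6 - (-4)·-1.000 - (-1)·1.000) / (-8) = 1.125
Iteration 2:
  u = (-1 - (4)·2.143 - (1)·1.125) / (6) = -1.783
  v = (10 - (4)·-0.667 - (1)·1.125) / (7) = 1.649
  w = (-6 - (-4)·-0.667 - (-1)·2.143) / (-8) = 0.816

(-1.783, 1.649, 0.816)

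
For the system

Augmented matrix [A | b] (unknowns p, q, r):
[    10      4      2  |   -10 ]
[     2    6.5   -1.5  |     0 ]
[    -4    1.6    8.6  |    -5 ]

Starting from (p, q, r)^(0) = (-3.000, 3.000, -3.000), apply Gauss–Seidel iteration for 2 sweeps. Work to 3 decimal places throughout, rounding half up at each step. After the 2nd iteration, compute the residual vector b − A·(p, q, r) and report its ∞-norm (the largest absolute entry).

Iteration 1:
  p = (-10 - (4)·3.000 - (2)·-3.000) / (10) = -1.600
  q = (0 - (2)·-1.600 - (-1.5)·-3.000) / (6.5) = -0.200
  r = (-5 - (-4)·-1.600 - (1.6)·-0.200) / (8.6) = -1.288
Iteration 2:
  p = (-10 - (4)·-0.200 - (2)·-1.288) / (10) = -0.662
  q = (0 - (2)·-0.662 - (-1.5)·-1.288) / (6.5) = -0.094
  r = (-5 - (-4)·-0.662 - (1.6)·-0.094) / (8.6) = -0.872
Residual b − A·x = (-1.260, 0.627, 0.002); ∞-norm = 1.260

1.260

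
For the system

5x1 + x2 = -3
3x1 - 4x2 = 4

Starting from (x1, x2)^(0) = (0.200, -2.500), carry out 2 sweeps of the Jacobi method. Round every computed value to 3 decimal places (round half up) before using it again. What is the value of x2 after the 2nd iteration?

Iteration 1:
  x1 = (-3 - (1)·-2.500) / (5) = -0.100
  x2 = (4 - (3)·0.200) / (-4) = -0.850
Iteration 2:
  x1 = (-3 - (1)·-0.850) / (5) = -0.430
  x2 = (4 - (3)·-0.100) / (-4) = -1.075

-1.075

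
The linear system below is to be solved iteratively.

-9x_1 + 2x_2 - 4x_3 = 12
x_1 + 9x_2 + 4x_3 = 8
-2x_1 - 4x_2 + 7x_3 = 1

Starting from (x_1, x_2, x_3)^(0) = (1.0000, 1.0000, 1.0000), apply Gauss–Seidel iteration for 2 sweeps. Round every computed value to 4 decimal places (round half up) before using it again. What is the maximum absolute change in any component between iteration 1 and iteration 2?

Iteration 1:
  x_1 = (12 - (2)·1.0000 - (-4)·1.0000) / (-9) = -1.5556
  x_2 = (8 - (1)·-1.5556 - (4)·1.0000) / (9) = 0.6173
  x_3 = (1 - (-2)·-1.5556 - (-4)·0.6173) / (7) = 0.0511
Iteration 2:
  x_1 = (12 - (2)·0.6173 - (-4)·0.0511) / (-9) = -1.2189
  x_2 = (8 - (1)·-1.2189 - (4)·0.0511) / (9) = 1.0016
  x_3 = (1 - (-2)·-1.2189 - (-4)·1.0016) / (7) = 0.3669
Change: (0.3367, 0.3843, 0.3158) → max |·| = 0.3843

0.3843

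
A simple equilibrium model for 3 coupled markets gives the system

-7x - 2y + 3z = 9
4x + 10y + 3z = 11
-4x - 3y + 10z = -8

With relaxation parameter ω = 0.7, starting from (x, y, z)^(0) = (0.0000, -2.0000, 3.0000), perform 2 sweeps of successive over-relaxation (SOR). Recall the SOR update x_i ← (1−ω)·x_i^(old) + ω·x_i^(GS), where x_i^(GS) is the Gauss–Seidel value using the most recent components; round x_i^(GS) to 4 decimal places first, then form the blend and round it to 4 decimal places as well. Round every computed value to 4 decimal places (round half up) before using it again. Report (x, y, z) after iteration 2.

(-0.5660, 0.6872, -0.4746)

Iteration 1:
  x: GS value = (9 - (-2)·-2.0000 - (3)·3.0000) / (-7) = 0.5714;  x ← (1−ω)·0.0000 + ω·0.5714 = 0.4000
  y: GS value = (11 - (4)·0.4000 - (3)·3.0000) / (10) = 0.0400;  y ← (1−ω)·-2.0000 + ω·0.0400 = -0.5720
  z: GS value = (-8 - (-4)·0.4000 - (-3)·-0.5720) / (10) = -0.8116;  z ← (1−ω)·3.0000 + ω·-0.8116 = 0.3319
Iteration 2:
  x: GS value = (9 - (-2)·-0.5720 - (3)·0.3319) / (-7) = -0.9800;  x ← (1−ω)·0.4000 + ω·-0.9800 = -0.5660
  y: GS value = (11 - (4)·-0.5660 - (3)·0.3319) / (10) = 1.2268;  y ← (1−ω)·-0.5720 + ω·1.2268 = 0.6872
  z: GS value = (-8 - (-4)·-0.5660 - (-3)·0.6872) / (10) = -0.8202;  z ← (1−ω)·0.3319 + ω·-0.8202 = -0.4746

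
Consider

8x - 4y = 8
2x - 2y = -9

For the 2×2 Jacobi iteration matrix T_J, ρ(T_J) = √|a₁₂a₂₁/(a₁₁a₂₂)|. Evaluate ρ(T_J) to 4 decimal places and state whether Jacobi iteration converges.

0.7071

a₁₂a₂₁/(a₁₁a₂₂) = (-4)·(2) / ((8)·(-2)) = 0.500000
ρ = √|0.500000| = √0.500000 = 0.7071
ρ < 1, so Jacobi converges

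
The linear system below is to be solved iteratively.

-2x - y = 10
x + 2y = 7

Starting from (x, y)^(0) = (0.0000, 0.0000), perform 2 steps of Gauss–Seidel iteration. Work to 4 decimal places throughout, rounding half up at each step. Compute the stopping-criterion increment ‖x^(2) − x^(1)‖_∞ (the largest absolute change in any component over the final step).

Iteration 1:
  x = (10 - (-1)·0.0000) / (-2) = -5.0000
  y = (7 - (1)·-5.0000) / (2) = 6.0000
Iteration 2:
  x = (10 - (-1)·6.0000) / (-2) = -8.0000
  y = (7 - (1)·-8.0000) / (2) = 7.5000
Change: (-3.0000, 1.5000) → max |·| = 3.0000

3.0000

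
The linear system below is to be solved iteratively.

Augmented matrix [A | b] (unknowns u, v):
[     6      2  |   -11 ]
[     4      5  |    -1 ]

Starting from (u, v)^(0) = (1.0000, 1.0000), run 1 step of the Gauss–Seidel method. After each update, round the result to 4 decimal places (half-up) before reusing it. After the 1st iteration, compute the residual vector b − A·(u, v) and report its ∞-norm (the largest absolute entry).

1.0666

Iteration 1:
  u = (-11 - (2)·1.0000) / (6) = -2.1667
  v = (-1 - (4)·-2.1667) / (5) = 1.5334
Residual b − A·x = (-1.0666, -0.0002); ∞-norm = 1.0666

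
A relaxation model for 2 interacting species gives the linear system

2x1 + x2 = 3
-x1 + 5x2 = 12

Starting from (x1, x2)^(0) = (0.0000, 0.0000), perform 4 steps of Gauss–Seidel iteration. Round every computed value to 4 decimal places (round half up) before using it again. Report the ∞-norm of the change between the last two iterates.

Iteration 1:
  x1 = (3 - (1)·0.0000) / (2) = 1.5000
  x2 = (12 - (-1)·1.5000) / (5) = 2.7000
Iteration 2:
  x1 = (3 - (1)·2.7000) / (2) = 0.1500
  x2 = (12 - (-1)·0.1500) / (5) = 2.4300
Iteration 3:
  x1 = (3 - (1)·2.4300) / (2) = 0.2850
  x2 = (12 - (-1)·0.2850) / (5) = 2.4570
Iteration 4:
  x1 = (3 - (1)·2.4570) / (2) = 0.2715
  x2 = (12 - (-1)·0.2715) / (5) = 2.4543
Change: (-0.0135, -0.0027) → max |·| = 0.0135

0.0135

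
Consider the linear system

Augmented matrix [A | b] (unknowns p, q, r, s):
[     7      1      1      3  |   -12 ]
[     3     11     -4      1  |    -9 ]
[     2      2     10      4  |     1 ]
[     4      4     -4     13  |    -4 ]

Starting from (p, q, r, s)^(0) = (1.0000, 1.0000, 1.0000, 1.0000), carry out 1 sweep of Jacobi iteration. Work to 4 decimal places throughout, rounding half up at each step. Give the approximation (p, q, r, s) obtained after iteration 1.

(-2.4286, -0.8182, -0.7000, -0.6154)

Iteration 1:
  p = (-12 - (1)·1.0000 - (1)·1.0000 - (3)·1.0000) / (7) = -2.4286
  q = (-9 - (3)·1.0000 - (-4)·1.0000 - (1)·1.0000) / (11) = -0.8182
  r = (1 - (2)·1.0000 - (2)·1.0000 - (4)·1.0000) / (10) = -0.7000
  s = (-4 - (4)·1.0000 - (4)·1.0000 - (-4)·1.0000) / (13) = -0.6154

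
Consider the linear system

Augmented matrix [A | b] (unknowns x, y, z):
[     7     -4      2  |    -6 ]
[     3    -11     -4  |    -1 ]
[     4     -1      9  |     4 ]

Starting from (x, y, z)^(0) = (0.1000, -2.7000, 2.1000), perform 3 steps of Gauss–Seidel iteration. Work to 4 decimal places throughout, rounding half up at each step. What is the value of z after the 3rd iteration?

1.1671

Iteration 1:
  x = (-6 - (-4)·-2.7000 - (2)·2.1000) / (7) = -3.0000
  y = (-1 - (3)·-3.0000 - (-4)·2.1000) / (-11) = -1.4909
  z = (4 - (4)·-3.0000 - (-1)·-1.4909) / (9) = 1.6121
Iteration 2:
  x = (-6 - (-4)·-1.4909 - (2)·1.6121) / (7) = -2.1697
  y = (-1 - (3)·-2.1697 - (-4)·1.6121) / (-11) = -1.0870
  z = (4 - (4)·-2.1697 - (-1)·-1.0870) / (9) = 1.2880
Iteration 3:
  x = (-6 - (-4)·-1.0870 - (2)·1.2880) / (7) = -1.8463
  y = (-1 - (3)·-1.8463 - (-4)·1.2880) / (-11) = -0.8810
  z = (4 - (4)·-1.8463 - (-1)·-0.8810) / (9) = 1.1671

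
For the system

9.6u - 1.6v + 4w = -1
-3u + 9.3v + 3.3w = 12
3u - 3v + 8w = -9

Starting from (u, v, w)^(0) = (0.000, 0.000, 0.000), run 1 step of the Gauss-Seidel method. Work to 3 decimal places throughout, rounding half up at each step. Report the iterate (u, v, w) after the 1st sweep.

(-0.104, 1.257, -0.615)

Iteration 1:
  u = (-1 - (-1.6)·0.000 - (4)·0.000) / (9.6) = -0.104
  v = (12 - (-3)·-0.104 - (3.3)·0.000) / (9.3) = 1.257
  w = (-9 - (3)·-0.104 - (-3)·1.257) / (8) = -0.615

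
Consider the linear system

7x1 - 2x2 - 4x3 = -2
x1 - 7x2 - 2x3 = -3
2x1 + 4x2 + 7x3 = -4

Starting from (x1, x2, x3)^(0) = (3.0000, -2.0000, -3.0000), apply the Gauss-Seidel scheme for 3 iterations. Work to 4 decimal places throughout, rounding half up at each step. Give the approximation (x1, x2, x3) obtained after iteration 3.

Iteration 1:
  x1 = (-2 - (-2)·-2.0000 - (-4)·-3.0000) / (7) = -2.5714
  x2 = (-3 - (1)·-2.5714 - (-2)·-3.0000) / (-7) = 0.9184
  x3 = (-4 - (2)·-2.5714 - (4)·0.9184) / (7) = -0.3615
Iteration 2:
  x1 = (-2 - (-2)·0.9184 - (-4)·-0.3615) / (7) = -0.2299
  x2 = (-3 - (1)·-0.2299 - (-2)·-0.3615) / (-7) = 0.4990
  x3 = (-4 - (2)·-0.2299 - (4)·0.4990) / (7) = -0.7909
Iteration 3:
  x1 = (-2 - (-2)·0.4990 - (-4)·-0.7909) / (7) = -0.5951
  x2 = (-3 - (1)·-0.5951 - (-2)·-0.7909) / (-7) = 0.5695
  x3 = (-4 - (2)·-0.5951 - (4)·0.5695) / (7) = -0.7268

(-0.5951, 0.5695, -0.7268)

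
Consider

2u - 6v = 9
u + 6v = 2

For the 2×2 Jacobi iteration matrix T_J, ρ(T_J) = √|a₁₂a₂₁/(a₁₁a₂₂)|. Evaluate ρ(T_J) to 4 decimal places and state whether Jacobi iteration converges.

0.7071

a₁₂a₂₁/(a₁₁a₂₂) = (-6)·(1) / ((2)·(6)) = -0.500000
ρ = √|-0.500000| = √0.500000 = 0.7071
ρ < 1, so Jacobi converges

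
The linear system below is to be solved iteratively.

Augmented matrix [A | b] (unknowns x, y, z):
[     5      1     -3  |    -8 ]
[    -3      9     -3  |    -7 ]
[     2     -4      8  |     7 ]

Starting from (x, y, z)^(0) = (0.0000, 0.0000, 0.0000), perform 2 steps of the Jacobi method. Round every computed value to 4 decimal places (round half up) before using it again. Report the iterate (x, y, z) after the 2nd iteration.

(-0.9194, -1.0194, 0.8861)

Iteration 1:
  x = (-8 - (1)·0.0000 - (-3)·0.0000) / (5) = -1.6000
  y = (-7 - (-3)·0.0000 - (-3)·0.0000) / (9) = -0.7778
  z = (7 - (2)·0.0000 - (-4)·0.0000) / (8) = 0.8750
Iteration 2:
  x = (-8 - (1)·-0.7778 - (-3)·0.8750) / (5) = -0.9194
  y = (-7 - (-3)·-1.6000 - (-3)·0.8750) / (9) = -1.0194
  z = (7 - (2)·-1.6000 - (-4)·-0.7778) / (8) = 0.8861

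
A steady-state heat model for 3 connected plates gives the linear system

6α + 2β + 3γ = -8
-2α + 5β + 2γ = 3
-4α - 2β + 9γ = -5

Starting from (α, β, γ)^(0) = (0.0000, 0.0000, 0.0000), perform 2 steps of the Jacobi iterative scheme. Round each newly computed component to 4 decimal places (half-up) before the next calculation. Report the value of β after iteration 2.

Iteration 1:
  α = (-8 - (2)·0.0000 - (3)·0.0000) / (6) = -1.3333
  β = (3 - (-2)·0.0000 - (2)·0.0000) / (5) = 0.6000
  γ = (-5 - (-4)·0.0000 - (-2)·0.0000) / (9) = -0.5556
Iteration 2:
  α = (-8 - (2)·0.6000 - (3)·-0.5556) / (6) = -1.2555
  β = (3 - (-2)·-1.3333 - (2)·-0.5556) / (5) = 0.2889
  γ = (-5 - (-4)·-1.3333 - (-2)·0.6000) / (9) = -1.0148

0.2889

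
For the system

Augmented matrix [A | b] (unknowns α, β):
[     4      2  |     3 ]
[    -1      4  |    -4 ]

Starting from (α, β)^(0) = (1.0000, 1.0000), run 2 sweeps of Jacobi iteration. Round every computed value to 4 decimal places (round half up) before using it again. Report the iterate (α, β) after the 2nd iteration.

Iteration 1:
  α = (3 - (2)·1.0000) / (4) = 0.2500
  β = (-4 - (-1)·1.0000) / (4) = -0.7500
Iteration 2:
  α = (3 - (2)·-0.7500) / (4) = 1.1250
  β = (-4 - (-1)·0.2500) / (4) = -0.9375

(1.1250, -0.9375)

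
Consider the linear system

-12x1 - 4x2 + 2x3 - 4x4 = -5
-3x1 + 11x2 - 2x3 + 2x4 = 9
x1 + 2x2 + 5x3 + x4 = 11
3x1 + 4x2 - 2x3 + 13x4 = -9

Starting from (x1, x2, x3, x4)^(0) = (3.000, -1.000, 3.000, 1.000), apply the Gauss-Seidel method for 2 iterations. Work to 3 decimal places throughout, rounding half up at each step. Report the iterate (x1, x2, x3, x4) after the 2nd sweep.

(0.531, 1.399, 1.765, -0.974)

Iteration 1:
  x1 = (-5 - (-4)·-1.000 - (2)·3.000 - (-4)·1.000) / (-12) = 0.917
  x2 = (9 - (-3)·0.917 - (-2)·3.000 - (2)·1.000) / (11) = 1.432
  x3 = (11 - (1)·0.917 - (2)·1.432 - (1)·1.000) / (5) = 1.244
  x4 = (-9 - (3)·0.917 - (4)·1.432 - (-2)·1.244) / (13) = -1.153
Iteration 2:
  x1 = (-5 - (-4)·1.432 - (2)·1.244 - (-4)·-1.153) / (-12) = 0.531
  x2 = (9 - (-3)·0.531 - (-2)·1.244 - (2)·-1.153) / (11) = 1.399
  x3 = (11 - (1)·0.531 - (2)·1.399 - (1)·-1.153) / (5) = 1.765
  x4 = (-9 - (3)·0.531 - (4)·1.399 - (-2)·1.765) / (13) = -0.974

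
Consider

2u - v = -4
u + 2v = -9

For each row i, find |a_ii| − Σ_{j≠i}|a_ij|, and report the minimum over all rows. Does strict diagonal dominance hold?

row 1: |2| − (1) = 1
row 2: |2| − (1) = 1
minimum over rows = 1 → strictly diagonally dominant (convergence guaranteed)

1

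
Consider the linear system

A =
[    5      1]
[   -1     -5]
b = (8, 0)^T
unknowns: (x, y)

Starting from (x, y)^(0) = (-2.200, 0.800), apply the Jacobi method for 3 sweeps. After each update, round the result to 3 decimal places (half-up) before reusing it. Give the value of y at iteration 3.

Iteration 1:
  x = (8 - (1)·0.800) / (5) = 1.440
  y = (0 - (-1)·-2.200) / (-5) = 0.440
Iteration 2:
  x = (8 - (1)·0.440) / (5) = 1.512
  y = (0 - (-1)·1.440) / (-5) = -0.288
Iteration 3:
  x = (8 - (1)·-0.288) / (5) = 1.658
  y = (0 - (-1)·1.512) / (-5) = -0.302

-0.302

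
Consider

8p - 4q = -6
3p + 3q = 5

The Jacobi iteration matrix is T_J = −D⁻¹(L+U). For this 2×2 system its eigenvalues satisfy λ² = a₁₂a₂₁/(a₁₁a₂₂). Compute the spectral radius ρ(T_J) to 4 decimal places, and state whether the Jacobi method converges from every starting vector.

a₁₂a₂₁/(a₁₁a₂₂) = (-4)·(3) / ((8)·(3)) = -0.500000
ρ = √|-0.500000| = √0.500000 = 0.7071
ρ < 1, so Jacobi converges

0.7071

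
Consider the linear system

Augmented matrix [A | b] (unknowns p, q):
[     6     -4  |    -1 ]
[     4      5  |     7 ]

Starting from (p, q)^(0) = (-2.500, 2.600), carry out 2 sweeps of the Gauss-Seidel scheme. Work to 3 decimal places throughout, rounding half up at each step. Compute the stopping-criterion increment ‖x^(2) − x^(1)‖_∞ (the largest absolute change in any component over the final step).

1.636

Iteration 1:
  p = (-1 - (-4)·2.600) / (6) = 1.567
  q = (7 - (4)·1.567) / (5) = 0.146
Iteration 2:
  p = (-1 - (-4)·0.146) / (6) = -0.069
  q = (7 - (4)·-0.069) / (5) = 1.455
Change: (-1.636, 1.309) → max |·| = 1.636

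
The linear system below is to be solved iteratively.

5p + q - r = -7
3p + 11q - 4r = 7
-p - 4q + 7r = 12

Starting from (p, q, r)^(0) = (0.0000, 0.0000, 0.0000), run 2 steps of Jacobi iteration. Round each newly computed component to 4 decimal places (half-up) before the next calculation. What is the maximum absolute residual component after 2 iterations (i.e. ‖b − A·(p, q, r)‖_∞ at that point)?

Iteration 1:
  p = (-7 - (1)·0.0000 - (-1)·0.0000) / (5) = -1.4000
  q = (7 - (3)·0.0000 - (-4)·0.0000) / (11) = 0.6364
  r = (12 - (-1)·0.0000 - (-4)·0.0000) / (7) = 1.7143
Iteration 2:
  p = (-7 - (1)·0.6364 - (-1)·1.7143) / (5) = -1.1844
  q = (7 - (3)·-1.4000 - (-4)·1.7143) / (11) = 1.6416
  r = (12 - (-1)·-1.4000 - (-4)·0.6364) / (7) = 1.8779
Residual b − A·x = (-0.8417, 0.0072, 4.2367); ∞-norm = 4.2367

4.2367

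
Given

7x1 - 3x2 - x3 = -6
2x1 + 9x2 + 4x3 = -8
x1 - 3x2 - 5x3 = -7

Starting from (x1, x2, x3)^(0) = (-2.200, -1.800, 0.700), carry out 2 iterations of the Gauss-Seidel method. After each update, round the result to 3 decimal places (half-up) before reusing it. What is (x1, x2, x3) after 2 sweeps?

Iteration 1:
  x1 = (-6 - (-3)·-1.800 - (-1)·0.700) / (7) = -1.529
  x2 = (-8 - (2)·-1.529 - (4)·0.700) / (9) = -0.860
  x3 = (-7 - (1)·-1.529 - (-3)·-0.860) / (-5) = 1.610
Iteration 2:
  x1 = (-6 - (-3)·-0.860 - (-1)·1.610) / (7) = -0.996
  x2 = (-8 - (2)·-0.996 - (4)·1.610) / (9) = -1.383
  x3 = (-7 - (1)·-0.996 - (-3)·-1.383) / (-5) = 2.031

(-0.996, -1.383, 2.031)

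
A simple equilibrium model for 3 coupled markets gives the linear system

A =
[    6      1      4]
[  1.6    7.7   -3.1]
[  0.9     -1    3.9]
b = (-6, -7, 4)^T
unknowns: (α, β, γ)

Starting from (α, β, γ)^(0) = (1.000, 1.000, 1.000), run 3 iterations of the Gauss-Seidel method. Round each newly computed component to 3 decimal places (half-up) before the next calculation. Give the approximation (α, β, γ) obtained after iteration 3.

Iteration 1:
  α = (-6 - (1)·1.000 - (4)·1.000) / (6) = -1.833
  β = (-7 - (1.6)·-1.833 - (-3.1)·1.000) / (7.7) = -0.126
  γ = (4 - (0.9)·-1.833 - (-1)·-0.126) / (3.9) = 1.416
Iteration 2:
  α = (-6 - (1)·-0.126 - (4)·1.416) / (6) = -1.923
  β = (-7 - (1.6)·-1.923 - (-3.1)·1.416) / (7.7) = 0.061
  γ = (4 - (0.9)·-1.923 - (-1)·0.061) / (3.9) = 1.485
Iteration 3:
  α = (-6 - (1)·0.061 - (4)·1.485) / (6) = -2.000
  β = (-7 - (1.6)·-2.000 - (-3.1)·1.485) / (7.7) = 0.104
  γ = (4 - (0.9)·-2.000 - (-1)·0.104) / (3.9) = 1.514

(-2.000, 0.104, 1.514)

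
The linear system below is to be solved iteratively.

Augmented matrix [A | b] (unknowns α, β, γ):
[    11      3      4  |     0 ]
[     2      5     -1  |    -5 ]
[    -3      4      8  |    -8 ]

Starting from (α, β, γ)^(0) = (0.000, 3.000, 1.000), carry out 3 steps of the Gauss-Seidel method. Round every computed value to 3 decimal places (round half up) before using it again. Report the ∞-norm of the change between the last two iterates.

Iteration 1:
  α = (0 - (3)·3.000 - (4)·1.000) / (11) = -1.182
  β = (-5 - (2)·-1.182 - (-1)·1.000) / (5) = -0.327
  γ = (-8 - (-3)·-1.182 - (4)·-0.327) / (8) = -1.280
Iteration 2:
  α = (0 - (3)·-0.327 - (4)·-1.280) / (11) = 0.555
  β = (-5 - (2)·0.555 - (-1)·-1.280) / (5) = -1.478
  γ = (-8 - (-3)·0.555 - (4)·-1.478) / (8) = -0.053
Iteration 3:
  α = (0 - (3)·-1.478 - (4)·-0.053) / (11) = 0.422
  β = (-5 - (2)·0.422 - (-1)·-0.053) / (5) = -1.179
  γ = (-8 - (-3)·0.422 - (4)·-1.179) / (8) = -0.252
Change: (-0.133, 0.299, -0.199) → max |·| = 0.299

0.299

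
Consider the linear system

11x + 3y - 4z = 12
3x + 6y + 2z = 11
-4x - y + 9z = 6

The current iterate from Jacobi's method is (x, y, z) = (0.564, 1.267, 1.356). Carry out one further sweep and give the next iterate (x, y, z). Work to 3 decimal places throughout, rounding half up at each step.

(1.238, 1.099, 1.058)

One sweep:
  x = (12 - (3)·1.267 - (-4)·1.356) / (11) = 1.238
  y = (11 - (3)·0.564 - (2)·1.356) / (6) = 1.099
  z = (6 - (-4)·0.564 - (-1)·1.267) / (9) = 1.058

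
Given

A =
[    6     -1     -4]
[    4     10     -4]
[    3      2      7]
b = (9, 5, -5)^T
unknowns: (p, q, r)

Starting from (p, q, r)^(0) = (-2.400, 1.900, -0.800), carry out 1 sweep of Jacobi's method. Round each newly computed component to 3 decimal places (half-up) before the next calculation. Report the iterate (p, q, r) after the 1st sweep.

(1.283, 1.140, -0.229)

Iteration 1:
  p = (9 - (-1)·1.900 - (-4)·-0.800) / (6) = 1.283
  q = (5 - (4)·-2.400 - (-4)·-0.800) / (10) = 1.140
  r = (-5 - (3)·-2.400 - (2)·1.900) / (7) = -0.229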